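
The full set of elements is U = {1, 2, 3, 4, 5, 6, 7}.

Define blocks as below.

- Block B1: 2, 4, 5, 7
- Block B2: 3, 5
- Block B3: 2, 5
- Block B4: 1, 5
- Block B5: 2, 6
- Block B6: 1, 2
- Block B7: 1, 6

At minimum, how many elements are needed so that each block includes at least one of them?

H = {1, 2, 3} meets every block (each contains at least one member of H), and |H| = 3.
No choice of 2 elements meets every block, so 3 is the minimum.

3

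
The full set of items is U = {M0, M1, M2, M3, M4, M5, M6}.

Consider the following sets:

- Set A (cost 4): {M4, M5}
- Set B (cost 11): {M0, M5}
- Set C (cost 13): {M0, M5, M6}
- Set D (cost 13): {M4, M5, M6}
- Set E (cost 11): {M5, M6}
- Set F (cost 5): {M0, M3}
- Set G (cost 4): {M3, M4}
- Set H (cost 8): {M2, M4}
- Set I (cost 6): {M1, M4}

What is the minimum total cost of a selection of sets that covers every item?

E, F, H, I together cover every item (E ∪ F ∪ H ∪ I = {M0, M1, M2, M3, M4, M5, M6}); total cost 11 + 5 + 8 + 6 = 30.
The greedy pick A, F, I, H, E costs 34; no covering selection beats 30.

30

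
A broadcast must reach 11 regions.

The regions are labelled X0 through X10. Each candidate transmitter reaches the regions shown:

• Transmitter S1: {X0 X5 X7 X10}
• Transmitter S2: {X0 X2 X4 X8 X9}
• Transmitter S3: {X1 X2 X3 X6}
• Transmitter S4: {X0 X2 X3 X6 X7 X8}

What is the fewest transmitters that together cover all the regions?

3

Take {S1, S2, S3}. Their union is {X0, X1, X2, X3, X4, X5, X6, X7, X8, X9, X10}, which is all 11 regions.
Only S3 contains X1, so S3 is forced; the remaining 7 regions need at least 2 more transmitters (each remaining transmitter adds at most 4) — so at least 3 transmitters are needed, and 3 is optimal.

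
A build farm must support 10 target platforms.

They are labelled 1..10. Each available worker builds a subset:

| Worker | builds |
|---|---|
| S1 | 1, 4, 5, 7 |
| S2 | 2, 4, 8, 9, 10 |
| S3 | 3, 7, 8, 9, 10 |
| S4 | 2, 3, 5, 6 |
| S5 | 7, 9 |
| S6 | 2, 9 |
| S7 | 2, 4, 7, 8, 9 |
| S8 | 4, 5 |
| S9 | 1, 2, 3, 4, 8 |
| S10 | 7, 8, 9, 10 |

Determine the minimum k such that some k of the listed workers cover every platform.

3

S3 and S4 and S9 together: S3 ∪ S4 ∪ S9 = {1, 2, 3, 4, 5, 6, 7, 8, 9, 10} — every platform is covered.
Only S4 contains 6, so S4 is forced; the remaining 6 platforms need at least 2 more workers (each remaining worker adds at most 4) — so at least 3 workers are needed, and 3 is optimal.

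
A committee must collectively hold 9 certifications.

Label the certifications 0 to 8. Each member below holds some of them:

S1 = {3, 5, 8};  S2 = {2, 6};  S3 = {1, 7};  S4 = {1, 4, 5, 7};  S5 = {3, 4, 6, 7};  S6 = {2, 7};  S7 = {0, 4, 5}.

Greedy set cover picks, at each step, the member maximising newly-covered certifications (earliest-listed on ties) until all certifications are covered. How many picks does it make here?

4

Greedy: pick S4 (covers 4 new) → pick S1 (covers 2 new) → pick S2 (covers 2 new) → pick S7 (covers 1 new). Total picks: 4.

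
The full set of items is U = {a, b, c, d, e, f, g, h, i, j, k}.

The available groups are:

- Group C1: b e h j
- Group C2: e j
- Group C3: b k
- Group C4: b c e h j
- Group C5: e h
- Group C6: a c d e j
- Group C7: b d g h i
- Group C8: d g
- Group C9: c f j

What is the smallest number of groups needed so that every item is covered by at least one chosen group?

4

C3 and C6 and C7 and C9 together: C3 ∪ C6 ∪ C7 ∪ C9 = {a, b, c, d, e, f, g, h, i, j, k} — every item is covered.
No 3 of the 9 groups cover everything (all 84 combinations miss at least one item), so 4 is optimal.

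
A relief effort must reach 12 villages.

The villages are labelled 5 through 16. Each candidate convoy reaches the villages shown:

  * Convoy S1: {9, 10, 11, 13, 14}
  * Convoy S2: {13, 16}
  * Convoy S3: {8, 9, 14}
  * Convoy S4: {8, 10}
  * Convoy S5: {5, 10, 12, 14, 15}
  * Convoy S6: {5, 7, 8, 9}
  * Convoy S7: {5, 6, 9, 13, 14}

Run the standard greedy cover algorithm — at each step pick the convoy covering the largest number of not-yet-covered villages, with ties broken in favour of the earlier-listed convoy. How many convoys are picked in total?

Greedy: pick S1 (covers 5 new) → pick S5 (covers 3 new) → pick S6 (covers 2 new) → pick S2 (covers 1 new) → pick S7 (covers 1 new). Total picks: 5.

5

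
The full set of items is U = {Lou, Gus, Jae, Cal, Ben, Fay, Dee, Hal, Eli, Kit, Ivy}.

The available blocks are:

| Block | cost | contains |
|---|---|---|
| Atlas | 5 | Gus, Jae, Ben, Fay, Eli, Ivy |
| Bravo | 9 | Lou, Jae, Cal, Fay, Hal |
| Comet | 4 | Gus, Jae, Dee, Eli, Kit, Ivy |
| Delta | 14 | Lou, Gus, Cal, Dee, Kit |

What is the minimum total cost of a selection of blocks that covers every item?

Atlas, Bravo, Comet together cover every item (Atlas ∪ Bravo ∪ Comet = {Lou, Gus, Jae, Cal, Ben, Fay, Dee, Hal, Eli, Kit, Ivy}); total cost 5 + 9 + 4 = 18.
No covering selection has total cost below 18.

18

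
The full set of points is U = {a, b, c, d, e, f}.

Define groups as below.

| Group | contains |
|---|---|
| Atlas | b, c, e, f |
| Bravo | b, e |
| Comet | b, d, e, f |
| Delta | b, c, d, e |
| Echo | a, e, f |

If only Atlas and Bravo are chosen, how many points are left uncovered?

2

Union of Atlas, Bravo = {b, c, e, f}.
Not covered: a, d — 2 points.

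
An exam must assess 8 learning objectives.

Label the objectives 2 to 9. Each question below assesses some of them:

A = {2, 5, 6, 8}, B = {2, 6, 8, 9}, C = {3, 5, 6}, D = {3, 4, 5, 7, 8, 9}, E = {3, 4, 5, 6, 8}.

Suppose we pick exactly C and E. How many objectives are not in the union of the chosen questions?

3

Union of C, E = {3, 4, 5, 6, 8}.
Not covered: 2, 7, 9 — 3 objectives.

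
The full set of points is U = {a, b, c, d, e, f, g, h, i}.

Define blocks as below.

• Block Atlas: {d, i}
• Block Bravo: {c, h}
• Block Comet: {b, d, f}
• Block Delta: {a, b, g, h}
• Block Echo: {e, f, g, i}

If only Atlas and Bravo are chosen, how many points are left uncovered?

Union of Atlas, Bravo = {c, d, h, i}.
Not covered: a, b, e, f, g — 5 points.

5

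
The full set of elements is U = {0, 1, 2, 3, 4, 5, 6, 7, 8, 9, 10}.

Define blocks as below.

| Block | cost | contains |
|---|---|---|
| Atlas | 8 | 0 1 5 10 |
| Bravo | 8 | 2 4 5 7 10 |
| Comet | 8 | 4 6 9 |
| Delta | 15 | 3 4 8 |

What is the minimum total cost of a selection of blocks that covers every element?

39

Atlas, Bravo, Comet, Delta together cover every element (Atlas ∪ Bravo ∪ Comet ∪ Delta = {0, 1, 2, 3, 4, 5, 6, 7, 8, 9, 10}); total cost 8 + 8 + 8 + 15 = 39.
No covering selection has total cost below 39.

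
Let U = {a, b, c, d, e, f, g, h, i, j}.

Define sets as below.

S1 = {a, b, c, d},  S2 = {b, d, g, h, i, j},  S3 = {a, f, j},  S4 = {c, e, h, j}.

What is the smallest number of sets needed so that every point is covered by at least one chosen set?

Take {S2, S3, S4}. Their union is {a, b, c, d, e, f, g, h, i, j}, which is all 10 points.
Only S4 contains e, so S4 is forced; the remaining 6 points need at least 2 more sets (each remaining set adds at most 4) — so at least 3 sets are needed, and 3 is optimal.

3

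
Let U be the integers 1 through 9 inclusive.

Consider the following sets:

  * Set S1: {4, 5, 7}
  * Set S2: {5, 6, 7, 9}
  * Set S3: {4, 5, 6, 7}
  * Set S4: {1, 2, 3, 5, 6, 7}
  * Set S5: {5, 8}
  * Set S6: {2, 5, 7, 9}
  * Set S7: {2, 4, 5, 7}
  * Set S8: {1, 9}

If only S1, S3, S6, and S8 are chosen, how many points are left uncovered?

2

Union of S1, S3, S6, S8 = {1, 2, 4, 5, 6, 7, 9}.
Not covered: 3, 8 — 2 points.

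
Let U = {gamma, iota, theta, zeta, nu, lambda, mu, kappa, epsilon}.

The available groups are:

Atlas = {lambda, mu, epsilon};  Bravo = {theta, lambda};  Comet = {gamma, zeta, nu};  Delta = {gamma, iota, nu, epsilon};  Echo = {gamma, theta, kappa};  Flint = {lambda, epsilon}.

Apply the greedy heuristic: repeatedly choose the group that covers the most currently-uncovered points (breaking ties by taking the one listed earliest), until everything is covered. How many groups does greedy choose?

Greedy: pick Delta (covers 4 new) → pick Atlas (covers 2 new) → pick Echo (covers 2 new) → pick Comet (covers 1 new). Total picks: 4.

4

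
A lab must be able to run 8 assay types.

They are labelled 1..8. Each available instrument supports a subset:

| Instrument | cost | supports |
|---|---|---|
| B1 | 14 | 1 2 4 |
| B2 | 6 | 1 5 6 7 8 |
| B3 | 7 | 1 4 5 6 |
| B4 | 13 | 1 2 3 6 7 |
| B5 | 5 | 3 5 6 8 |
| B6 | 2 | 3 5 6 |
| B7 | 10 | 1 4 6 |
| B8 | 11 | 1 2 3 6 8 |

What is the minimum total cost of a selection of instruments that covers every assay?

22

B1, B2, B6 together cover every assay (B1 ∪ B2 ∪ B6 = {1, 2, 3, 4, 5, 6, 7, 8}); total cost 14 + 6 + 2 = 22.
No covering selection has total cost below 22.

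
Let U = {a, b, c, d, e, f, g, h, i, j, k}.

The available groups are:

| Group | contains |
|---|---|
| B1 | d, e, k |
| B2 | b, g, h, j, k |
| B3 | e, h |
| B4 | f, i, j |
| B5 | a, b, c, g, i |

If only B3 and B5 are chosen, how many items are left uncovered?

4

Union of B3, B5 = {a, b, c, e, g, h, i}.
Not covered: d, f, j, k — 4 items.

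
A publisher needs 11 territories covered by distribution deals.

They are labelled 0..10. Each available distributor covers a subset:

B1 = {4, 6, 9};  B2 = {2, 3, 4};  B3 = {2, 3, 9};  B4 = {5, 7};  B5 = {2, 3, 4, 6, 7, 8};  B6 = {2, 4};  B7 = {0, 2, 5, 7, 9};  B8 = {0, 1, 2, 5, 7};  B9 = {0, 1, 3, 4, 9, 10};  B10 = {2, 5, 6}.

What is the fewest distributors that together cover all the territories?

3

B4 and B5 and B9 together: B4 ∪ B5 ∪ B9 = {0, 1, 2, 3, 4, 5, 6, 7, 8, 9, 10} — every territory is covered.
Only B5 contains 8, so B5 is forced; the remaining 5 territories need at least 2 more distributors (each remaining distributor adds at most 4) — so at least 3 distributors are needed, and 3 is optimal.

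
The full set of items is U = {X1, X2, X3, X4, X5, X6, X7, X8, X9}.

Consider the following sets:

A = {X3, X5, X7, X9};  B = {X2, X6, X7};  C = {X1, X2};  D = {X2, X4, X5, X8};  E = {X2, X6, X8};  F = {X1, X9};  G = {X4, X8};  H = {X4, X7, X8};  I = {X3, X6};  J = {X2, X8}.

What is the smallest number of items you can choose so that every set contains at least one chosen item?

Take T = {X1, X6, X8, X9}. Each listed set contains at least one of these, so T is a hitting set of size 4.
No choice of 3 items meets every set, so 4 is the minimum.

4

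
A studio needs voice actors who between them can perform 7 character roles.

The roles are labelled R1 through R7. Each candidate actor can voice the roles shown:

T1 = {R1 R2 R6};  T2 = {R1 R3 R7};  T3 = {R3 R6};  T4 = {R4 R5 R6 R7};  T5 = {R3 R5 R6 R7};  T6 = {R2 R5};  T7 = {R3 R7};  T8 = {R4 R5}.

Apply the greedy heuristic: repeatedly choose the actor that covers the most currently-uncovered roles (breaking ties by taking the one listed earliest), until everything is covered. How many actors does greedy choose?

3

Greedy: pick T4 (covers 4 new) → pick T1 (covers 2 new) → pick T2 (covers 1 new). Total picks: 3.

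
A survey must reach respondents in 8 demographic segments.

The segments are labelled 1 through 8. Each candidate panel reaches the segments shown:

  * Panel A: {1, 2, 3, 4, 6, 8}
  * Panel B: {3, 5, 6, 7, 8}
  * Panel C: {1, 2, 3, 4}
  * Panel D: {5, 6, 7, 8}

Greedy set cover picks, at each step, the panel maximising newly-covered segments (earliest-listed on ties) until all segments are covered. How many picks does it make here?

Greedy: pick A (covers 6 new) → pick B (covers 2 new). Total picks: 2.

2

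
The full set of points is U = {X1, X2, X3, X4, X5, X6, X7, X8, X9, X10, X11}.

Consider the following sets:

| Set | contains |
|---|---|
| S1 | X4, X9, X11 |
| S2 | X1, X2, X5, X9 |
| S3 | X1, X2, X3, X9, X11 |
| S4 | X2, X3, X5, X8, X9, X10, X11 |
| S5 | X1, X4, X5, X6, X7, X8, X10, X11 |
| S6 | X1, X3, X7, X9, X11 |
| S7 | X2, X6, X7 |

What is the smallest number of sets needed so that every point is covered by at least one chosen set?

2

S3 and S5 together: S3 ∪ S5 = {X1, X2, X3, X4, X5, X6, X7, X8, X9, X10, X11} — every point is covered.
No single set has all 11 points (the largest, S5, has 8), so 2 is optimal.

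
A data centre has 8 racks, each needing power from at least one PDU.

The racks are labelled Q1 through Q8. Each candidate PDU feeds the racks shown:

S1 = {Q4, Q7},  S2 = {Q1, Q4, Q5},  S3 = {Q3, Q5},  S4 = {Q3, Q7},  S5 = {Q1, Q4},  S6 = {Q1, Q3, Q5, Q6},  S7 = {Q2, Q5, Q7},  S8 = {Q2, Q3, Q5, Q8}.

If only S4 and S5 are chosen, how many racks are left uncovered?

4

Union of S4, S5 = {Q1, Q3, Q4, Q7}.
Not covered: Q2, Q5, Q6, Q8 — 4 racks.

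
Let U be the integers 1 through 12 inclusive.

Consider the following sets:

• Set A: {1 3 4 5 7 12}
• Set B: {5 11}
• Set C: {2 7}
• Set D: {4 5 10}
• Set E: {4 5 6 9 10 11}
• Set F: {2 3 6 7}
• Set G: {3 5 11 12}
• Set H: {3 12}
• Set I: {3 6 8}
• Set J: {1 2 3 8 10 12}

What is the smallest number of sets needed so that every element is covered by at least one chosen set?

3

A, E, and J cover everything between them: the union {1, 2, 3, 4, 5, 6, 7, 8, 9, 10, 11, 12} is all of U.
Only E contains 9, so E is forced; the remaining 6 elements need at least 2 more sets (each remaining set adds at most 5) — so at least 3 sets are needed, and 3 is optimal.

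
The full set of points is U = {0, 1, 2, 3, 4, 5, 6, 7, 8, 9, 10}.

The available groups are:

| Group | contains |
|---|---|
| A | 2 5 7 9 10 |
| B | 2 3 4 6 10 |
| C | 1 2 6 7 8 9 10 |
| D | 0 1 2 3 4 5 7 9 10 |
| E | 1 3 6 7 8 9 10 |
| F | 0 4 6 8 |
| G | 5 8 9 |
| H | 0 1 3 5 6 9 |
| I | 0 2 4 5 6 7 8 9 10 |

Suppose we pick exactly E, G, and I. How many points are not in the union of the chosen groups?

0

Union of E, G, I = {0, 1, 2, 3, 4, 5, 6, 7, 8, 9, 10} — that's every point, so 0 are uncovered.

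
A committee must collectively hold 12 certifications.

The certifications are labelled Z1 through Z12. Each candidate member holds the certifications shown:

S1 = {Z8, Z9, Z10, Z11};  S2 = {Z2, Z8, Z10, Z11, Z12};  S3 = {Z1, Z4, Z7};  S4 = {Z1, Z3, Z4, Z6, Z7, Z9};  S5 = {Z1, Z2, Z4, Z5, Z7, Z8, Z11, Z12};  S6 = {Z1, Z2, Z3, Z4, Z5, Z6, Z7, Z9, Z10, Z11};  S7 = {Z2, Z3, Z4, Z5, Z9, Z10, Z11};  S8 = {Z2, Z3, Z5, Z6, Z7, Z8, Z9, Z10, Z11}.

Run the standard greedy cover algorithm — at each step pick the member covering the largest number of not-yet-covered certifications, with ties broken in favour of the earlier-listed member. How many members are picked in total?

Greedy: pick S6 (covers 10 new) → pick S2 (covers 2 new). Total picks: 2.

2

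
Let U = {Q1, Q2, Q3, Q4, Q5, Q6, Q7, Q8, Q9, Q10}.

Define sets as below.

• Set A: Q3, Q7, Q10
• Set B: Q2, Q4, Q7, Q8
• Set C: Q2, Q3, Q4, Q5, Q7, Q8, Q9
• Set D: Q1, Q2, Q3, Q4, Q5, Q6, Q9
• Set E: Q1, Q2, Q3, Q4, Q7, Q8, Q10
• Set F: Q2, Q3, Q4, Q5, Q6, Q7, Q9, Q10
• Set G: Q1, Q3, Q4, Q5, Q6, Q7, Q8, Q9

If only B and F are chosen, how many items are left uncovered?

Union of B, F = {Q2, Q3, Q4, Q5, Q6, Q7, Q8, Q9, Q10}.
Not covered: Q1 — 1 item.

1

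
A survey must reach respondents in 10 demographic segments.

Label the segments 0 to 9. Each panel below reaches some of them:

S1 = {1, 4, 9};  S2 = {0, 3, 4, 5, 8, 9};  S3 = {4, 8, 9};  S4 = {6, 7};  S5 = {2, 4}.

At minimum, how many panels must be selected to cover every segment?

4

S1 and S2 and S4 and S5 together: S1 ∪ S2 ∪ S4 ∪ S5 = {0, 1, 2, 3, 4, 5, 6, 7, 8, 9} — every segment is covered.
No 3 of the 5 panels cover everything (all 10 combinations miss at least one segment), so 4 is optimal.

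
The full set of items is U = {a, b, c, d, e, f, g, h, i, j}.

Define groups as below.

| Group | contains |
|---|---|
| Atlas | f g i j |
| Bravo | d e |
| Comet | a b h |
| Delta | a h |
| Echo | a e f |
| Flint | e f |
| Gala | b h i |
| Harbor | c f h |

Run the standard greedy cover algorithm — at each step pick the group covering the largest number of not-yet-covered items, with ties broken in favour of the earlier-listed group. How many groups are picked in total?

4

Greedy: pick Atlas (covers 4 new) → pick Comet (covers 3 new) → pick Bravo (covers 2 new) → pick Harbor (covers 1 new). Total picks: 4.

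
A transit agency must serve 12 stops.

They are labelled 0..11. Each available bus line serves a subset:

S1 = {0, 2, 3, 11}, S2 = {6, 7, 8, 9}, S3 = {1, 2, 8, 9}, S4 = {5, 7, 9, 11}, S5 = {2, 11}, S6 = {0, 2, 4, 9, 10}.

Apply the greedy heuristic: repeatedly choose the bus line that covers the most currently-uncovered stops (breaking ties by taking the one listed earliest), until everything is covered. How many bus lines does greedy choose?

Greedy: pick S6 (covers 5 new) → pick S2 (covers 3 new) → pick S1 (covers 2 new) → pick S3 (covers 1 new) → pick S4 (covers 1 new). Total picks: 5.

5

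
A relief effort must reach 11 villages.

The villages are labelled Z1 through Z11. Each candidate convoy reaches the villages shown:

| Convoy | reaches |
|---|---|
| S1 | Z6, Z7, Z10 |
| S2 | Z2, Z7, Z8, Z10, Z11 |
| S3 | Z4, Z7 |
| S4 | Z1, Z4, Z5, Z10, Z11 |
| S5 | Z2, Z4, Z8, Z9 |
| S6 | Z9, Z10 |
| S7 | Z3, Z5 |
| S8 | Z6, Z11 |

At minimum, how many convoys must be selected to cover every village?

4

Take {S1, S4, S5, S7}. Their union is {Z1, Z2, Z3, Z4, Z5, Z6, Z7, Z8, Z9, Z10, Z11}, which is all 11 villages.
No 3 of the 8 convoys cover everything (all 56 combinations miss at least one village), so 4 is optimal.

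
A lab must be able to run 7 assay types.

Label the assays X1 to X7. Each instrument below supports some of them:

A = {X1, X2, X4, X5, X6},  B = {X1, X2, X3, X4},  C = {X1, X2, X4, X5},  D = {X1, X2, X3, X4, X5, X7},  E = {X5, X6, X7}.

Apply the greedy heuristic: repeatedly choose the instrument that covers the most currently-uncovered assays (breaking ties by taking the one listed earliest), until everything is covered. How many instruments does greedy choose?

Greedy: pick D (covers 6 new) → pick A (covers 1 new). Total picks: 2.

2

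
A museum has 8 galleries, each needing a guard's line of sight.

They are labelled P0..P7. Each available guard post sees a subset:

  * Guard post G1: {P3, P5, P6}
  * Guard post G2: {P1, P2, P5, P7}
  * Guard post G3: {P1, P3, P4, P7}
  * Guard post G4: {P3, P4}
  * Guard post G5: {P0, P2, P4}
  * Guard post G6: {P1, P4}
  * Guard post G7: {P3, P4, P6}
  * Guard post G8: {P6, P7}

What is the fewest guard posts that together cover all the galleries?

3

G2 and G5 and G7 together: G2 ∪ G5 ∪ G7 = {P0, P1, P2, P3, P4, P5, P6, P7} — every gallery is covered.
Only G5 contains P0, so G5 is forced; the remaining 5 galleries need at least 2 more guard posts (each remaining guard post adds at most 3) — so at least 3 guard posts are needed, and 3 is optimal.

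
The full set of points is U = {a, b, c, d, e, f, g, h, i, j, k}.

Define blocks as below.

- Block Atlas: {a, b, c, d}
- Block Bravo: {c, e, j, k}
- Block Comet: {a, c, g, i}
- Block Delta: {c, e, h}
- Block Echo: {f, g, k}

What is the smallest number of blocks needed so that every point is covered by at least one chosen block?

Atlas, Bravo, Comet, Delta, and Echo cover everything between them: the union {a, b, c, d, e, f, g, h, i, j, k} is all of U.
No 4 of the 5 blocks cover everything (all 5 combinations miss at least one point), so 5 is optimal.

5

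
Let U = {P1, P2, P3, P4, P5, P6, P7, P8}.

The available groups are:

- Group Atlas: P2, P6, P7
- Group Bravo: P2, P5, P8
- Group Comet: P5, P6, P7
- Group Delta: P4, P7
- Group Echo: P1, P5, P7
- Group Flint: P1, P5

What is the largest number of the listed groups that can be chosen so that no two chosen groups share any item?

2

Delta, Flint are pairwise disjoint (Delta={P4,P7}; Flint={P1,P5}).
Every remaining group overlaps one of these, and no 3 of the listed groups are pairwise disjoint, so 2 is the maximum.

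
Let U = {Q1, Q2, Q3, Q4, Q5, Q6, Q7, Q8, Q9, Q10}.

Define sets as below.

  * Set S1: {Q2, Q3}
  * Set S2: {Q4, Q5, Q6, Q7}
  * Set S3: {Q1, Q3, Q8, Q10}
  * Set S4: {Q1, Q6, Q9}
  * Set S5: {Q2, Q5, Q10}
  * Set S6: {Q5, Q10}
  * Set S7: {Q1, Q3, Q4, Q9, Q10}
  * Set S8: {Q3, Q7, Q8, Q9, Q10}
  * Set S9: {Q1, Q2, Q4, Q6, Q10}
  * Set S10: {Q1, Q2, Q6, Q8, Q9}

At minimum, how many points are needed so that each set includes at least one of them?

3

H = {Q2, Q6, Q10} meets every set (each contains at least one member of H), and |H| = 3.
The sets S1, S4, S6 are pairwise disjoint, so any hitting set needs a separate point for each — at least 3. Hence 3 is optimal.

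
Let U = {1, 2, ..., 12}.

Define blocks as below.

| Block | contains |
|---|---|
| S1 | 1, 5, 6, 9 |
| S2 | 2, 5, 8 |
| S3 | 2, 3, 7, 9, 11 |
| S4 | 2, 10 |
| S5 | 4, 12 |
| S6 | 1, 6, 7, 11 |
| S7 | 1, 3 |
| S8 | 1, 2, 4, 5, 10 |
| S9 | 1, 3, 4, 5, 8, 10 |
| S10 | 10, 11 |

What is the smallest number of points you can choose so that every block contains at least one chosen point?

4

The 4 points {1, 2, 11, 12} hit every block.
The blocks S2, S5, S7, S10 are pairwise disjoint, so any hitting set needs a separate point for each — at least 4. Hence 4 is optimal.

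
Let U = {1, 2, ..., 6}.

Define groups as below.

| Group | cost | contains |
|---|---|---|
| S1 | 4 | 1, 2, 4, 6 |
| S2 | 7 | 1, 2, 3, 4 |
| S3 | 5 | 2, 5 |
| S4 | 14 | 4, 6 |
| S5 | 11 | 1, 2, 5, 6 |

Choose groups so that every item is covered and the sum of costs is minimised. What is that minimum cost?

16

S1, S2, S3 together cover every item (S1 ∪ S2 ∪ S3 = {1, 2, 3, 4, 5, 6}); total cost 4 + 7 + 5 = 16.
No covering selection has total cost below 16.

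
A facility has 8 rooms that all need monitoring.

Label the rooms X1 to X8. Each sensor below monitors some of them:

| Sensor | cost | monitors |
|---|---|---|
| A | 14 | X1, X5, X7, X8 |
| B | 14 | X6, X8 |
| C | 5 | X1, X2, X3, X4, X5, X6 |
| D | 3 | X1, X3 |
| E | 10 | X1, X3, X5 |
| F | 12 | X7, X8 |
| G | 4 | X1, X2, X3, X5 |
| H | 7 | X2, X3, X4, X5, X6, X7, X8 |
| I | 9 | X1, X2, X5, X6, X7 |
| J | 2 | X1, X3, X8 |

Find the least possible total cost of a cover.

H, J together cover every room (H ∪ J = {X1, X2, X3, X4, X5, X6, X7, X8}); total cost 7 + 2 = 9.
The greedy pick J, C, H costs 14; no covering selection beats 9.

9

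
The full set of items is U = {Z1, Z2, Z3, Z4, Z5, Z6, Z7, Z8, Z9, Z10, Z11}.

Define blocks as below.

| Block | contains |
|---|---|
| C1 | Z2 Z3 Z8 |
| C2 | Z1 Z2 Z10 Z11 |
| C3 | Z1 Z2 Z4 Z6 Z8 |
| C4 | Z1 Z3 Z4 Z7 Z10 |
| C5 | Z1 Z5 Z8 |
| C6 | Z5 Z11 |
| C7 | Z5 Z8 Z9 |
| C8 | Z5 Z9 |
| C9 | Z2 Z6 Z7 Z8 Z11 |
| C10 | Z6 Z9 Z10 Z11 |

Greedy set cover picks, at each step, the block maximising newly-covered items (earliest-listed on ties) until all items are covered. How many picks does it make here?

Greedy: pick C3 (covers 5 new) → pick C4 (covers 3 new) → pick C6 (covers 2 new) → pick C7 (covers 1 new). Total picks: 4.
(The true minimum cover uses only 3 blocks, so greedy is not optimal here.)

4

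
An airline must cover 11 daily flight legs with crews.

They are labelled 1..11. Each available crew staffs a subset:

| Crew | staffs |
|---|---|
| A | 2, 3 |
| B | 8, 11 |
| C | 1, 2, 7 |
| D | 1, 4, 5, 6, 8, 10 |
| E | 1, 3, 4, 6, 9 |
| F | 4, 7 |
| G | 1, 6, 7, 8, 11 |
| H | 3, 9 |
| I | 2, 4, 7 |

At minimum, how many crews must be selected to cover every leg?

Take {D, E, G, I}. Their union is {1, 2, 3, 4, 5, 6, 7, 8, 9, 10, 11}, which is all 11 legs.
Only D contains 5, so D is forced; the remaining 5 legs need at least 3 more crews (each remaining crew adds at most 2) — so at least 4 crews are needed, and 4 is optimal.

4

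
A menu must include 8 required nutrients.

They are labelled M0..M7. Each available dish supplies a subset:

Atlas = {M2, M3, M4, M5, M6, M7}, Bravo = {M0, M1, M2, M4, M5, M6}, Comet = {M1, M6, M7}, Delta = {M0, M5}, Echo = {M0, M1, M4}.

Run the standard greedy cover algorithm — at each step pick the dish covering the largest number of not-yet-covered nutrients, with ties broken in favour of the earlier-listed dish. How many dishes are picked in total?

Greedy: pick Atlas (covers 6 new) → pick Bravo (covers 2 new). Total picks: 2.

2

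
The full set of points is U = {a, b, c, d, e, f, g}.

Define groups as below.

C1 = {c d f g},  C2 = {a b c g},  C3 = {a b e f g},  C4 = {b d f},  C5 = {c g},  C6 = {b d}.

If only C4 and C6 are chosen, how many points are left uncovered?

4

Union of C4, C6 = {b, d, f}.
Not covered: a, c, e, g — 4 points.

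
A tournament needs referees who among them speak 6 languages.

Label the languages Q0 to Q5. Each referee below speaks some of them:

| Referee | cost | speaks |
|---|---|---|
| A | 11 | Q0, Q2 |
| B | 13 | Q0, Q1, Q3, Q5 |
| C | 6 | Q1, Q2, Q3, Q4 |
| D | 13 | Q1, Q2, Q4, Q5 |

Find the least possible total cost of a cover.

19

B, C together cover every language (B ∪ C = {Q0, Q1, Q2, Q3, Q4, Q5}); total cost 13 + 6 = 19.
No covering selection has total cost below 19.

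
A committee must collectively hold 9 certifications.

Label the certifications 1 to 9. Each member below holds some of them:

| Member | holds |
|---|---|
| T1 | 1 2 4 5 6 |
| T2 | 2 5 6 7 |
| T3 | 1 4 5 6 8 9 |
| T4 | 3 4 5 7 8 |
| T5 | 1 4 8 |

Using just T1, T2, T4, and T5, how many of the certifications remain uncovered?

1

Union of T1, T2, T4, T5 = {1, 2, 3, 4, 5, 6, 7, 8}.
Not covered: 9 — 1 certification.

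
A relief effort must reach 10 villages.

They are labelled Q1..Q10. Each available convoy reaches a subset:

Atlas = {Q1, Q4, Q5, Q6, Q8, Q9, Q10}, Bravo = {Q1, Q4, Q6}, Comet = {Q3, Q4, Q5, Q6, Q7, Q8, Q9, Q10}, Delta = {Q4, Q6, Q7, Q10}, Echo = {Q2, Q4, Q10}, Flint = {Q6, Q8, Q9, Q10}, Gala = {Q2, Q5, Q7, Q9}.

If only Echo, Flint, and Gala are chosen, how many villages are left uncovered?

2

Union of Echo, Flint, Gala = {Q2, Q4, Q5, Q6, Q7, Q8, Q9, Q10}.
Not covered: Q1, Q3 — 2 villages.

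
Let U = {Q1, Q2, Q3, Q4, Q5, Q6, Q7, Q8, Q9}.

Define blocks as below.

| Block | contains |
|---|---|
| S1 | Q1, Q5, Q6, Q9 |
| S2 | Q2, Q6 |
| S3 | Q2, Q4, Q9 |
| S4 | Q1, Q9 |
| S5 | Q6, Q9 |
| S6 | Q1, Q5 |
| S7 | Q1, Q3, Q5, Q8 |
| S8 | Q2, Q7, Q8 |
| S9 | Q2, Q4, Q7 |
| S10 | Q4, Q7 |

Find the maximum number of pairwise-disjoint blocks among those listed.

S5, S7, S10 are pairwise disjoint (S5={Q6,Q9}; S7={Q1,Q3,Q5,Q8}; S10={Q4,Q7}).
Every remaining block overlaps one of these, and no 4 of the listed blocks are pairwise disjoint, so 3 is the maximum.

3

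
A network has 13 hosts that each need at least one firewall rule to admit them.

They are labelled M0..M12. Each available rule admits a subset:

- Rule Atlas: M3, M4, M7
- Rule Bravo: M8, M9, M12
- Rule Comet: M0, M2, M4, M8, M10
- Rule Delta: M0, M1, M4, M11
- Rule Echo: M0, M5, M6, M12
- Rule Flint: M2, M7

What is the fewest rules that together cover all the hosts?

Take {Atlas, Bravo, Comet, Delta, Echo}. Their union is {M0, M1, M2, M3, M4, M5, M6, M7, M8, M9, M10, M11, M12}, which is all 13 hosts.
No 4 of the 6 rules cover everything (all 15 combinations miss at least one host), so 5 is optimal.

5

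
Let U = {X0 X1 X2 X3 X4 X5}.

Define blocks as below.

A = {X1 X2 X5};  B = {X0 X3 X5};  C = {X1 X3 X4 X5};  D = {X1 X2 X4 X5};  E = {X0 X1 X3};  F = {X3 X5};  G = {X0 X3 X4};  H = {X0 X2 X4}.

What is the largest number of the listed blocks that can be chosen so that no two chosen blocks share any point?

A, G are pairwise disjoint (A={X1,X2,X5}; G={X0,X3,X4}).
Every remaining block overlaps one of these, and no 3 of the listed blocks are pairwise disjoint, so 2 is the maximum.

2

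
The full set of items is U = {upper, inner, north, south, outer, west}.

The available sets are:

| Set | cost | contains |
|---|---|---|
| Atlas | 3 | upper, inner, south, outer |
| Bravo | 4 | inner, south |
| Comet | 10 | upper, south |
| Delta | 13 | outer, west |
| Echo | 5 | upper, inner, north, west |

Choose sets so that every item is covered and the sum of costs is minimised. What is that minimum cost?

8

Atlas, Echo together cover every item (Atlas ∪ Echo = {upper, inner, north, south, outer, west}); total cost 3 + 5 = 8.
No covering selection has total cost below 8.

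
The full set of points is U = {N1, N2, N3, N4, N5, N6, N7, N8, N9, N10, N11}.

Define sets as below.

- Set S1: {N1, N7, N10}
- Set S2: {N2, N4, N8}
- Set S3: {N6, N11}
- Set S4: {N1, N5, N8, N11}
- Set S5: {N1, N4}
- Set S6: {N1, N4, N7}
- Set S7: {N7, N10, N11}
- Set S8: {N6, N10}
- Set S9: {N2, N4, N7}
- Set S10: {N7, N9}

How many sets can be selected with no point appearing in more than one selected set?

3

S5, S8, S10 are pairwise disjoint (S5={N1,N4}; S8={N6,N10}; S10={N7,N9}).
Every remaining set overlaps one of these, and no 4 of the listed sets are pairwise disjoint, so 3 is the maximum.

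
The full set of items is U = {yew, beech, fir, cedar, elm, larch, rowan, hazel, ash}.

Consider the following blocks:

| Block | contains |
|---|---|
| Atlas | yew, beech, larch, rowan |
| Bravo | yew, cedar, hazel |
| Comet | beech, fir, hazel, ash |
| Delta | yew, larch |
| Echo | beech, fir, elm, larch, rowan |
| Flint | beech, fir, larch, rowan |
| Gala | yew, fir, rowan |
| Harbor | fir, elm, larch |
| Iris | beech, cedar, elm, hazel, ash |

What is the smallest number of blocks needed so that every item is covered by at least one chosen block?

3

Take {Bravo, Flint, Iris}. Their union is {yew, beech, fir, cedar, elm, larch, rowan, hazel, ash}, which is all 9 items.
No 2 of the 9 blocks cover everything (all 36 combinations miss at least one item), so 3 is optimal.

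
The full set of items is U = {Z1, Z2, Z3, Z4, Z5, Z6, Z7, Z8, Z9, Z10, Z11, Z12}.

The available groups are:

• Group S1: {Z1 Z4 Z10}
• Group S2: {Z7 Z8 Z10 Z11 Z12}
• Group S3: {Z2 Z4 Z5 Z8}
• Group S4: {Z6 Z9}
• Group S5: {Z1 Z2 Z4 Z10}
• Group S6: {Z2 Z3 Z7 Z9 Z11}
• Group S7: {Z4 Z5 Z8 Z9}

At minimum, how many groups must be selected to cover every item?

5

S2 and S4 and S5 and S6 and S7 together: S2 ∪ S4 ∪ S5 ∪ S6 ∪ S7 = {Z1, Z2, Z3, Z4, Z5, Z6, Z7, Z8, Z9, Z10, Z11, Z12} — every item is covered.
No 4 of the 7 groups cover everything (all 35 combinations miss at least one item), so 5 is optimal.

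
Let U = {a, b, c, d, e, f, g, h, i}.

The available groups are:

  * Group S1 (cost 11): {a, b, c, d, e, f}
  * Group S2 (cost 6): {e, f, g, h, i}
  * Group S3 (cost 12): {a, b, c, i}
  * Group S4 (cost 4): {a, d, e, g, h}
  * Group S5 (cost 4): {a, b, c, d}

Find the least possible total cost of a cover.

10

S2, S5 together cover every item (S2 ∪ S5 = {a, b, c, d, e, f, g, h, i}); total cost 6 + 4 = 10.
The greedy pick S4, S5, S2 costs 14; no covering selection beats 10.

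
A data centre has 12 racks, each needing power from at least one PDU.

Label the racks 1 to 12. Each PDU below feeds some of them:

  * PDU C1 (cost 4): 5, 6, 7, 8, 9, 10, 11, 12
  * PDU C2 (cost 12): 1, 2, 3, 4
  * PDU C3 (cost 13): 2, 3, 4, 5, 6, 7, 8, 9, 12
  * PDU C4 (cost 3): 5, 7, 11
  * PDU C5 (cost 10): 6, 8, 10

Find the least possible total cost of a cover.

C1, C2 together cover every rack (C1 ∪ C2 = {1, 2, 3, 4, 5, 6, 7, 8, 9, 10, 11, 12}); total cost 4 + 12 = 16.
No covering selection has total cost below 16.

16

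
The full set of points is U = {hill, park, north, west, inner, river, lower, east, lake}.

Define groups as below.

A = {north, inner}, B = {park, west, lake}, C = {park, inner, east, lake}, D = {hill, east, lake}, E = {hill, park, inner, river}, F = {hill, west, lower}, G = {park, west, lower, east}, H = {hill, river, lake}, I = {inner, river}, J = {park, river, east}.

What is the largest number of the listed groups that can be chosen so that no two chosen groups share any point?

3

A, G, H are pairwise disjoint (A={north,inner}; G={park,west,lower,east}; H={hill,river,lake}).
Every remaining group overlaps one of these, and no 4 of the listed groups are pairwise disjoint, so 3 is the maximum.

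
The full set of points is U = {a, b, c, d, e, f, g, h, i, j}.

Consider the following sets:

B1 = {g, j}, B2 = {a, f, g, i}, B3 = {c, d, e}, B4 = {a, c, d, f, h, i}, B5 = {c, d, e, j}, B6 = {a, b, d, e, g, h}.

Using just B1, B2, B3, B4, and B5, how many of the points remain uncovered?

1

Union of B1, B2, B3, B4, B5 = {a, c, d, e, f, g, h, i, j}.
Not covered: b — 1 point.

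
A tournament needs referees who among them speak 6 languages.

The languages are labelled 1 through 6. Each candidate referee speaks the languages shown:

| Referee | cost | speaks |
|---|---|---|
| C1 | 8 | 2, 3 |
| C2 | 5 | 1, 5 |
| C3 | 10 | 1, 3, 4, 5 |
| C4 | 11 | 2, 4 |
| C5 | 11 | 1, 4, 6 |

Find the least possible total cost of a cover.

24

C1, C2, C5 together cover every language (C1 ∪ C2 ∪ C5 = {1, 2, 3, 4, 5, 6}); total cost 8 + 5 + 11 = 24.
No covering selection has total cost below 24.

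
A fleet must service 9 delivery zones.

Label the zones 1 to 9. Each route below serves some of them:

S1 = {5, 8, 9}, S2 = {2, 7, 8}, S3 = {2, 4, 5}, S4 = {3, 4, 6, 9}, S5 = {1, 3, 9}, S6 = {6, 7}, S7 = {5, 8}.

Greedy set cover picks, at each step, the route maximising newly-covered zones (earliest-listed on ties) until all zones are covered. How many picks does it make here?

4

Greedy: pick S4 (covers 4 new) → pick S2 (covers 3 new) → pick S1 (covers 1 new) → pick S5 (covers 1 new). Total picks: 4.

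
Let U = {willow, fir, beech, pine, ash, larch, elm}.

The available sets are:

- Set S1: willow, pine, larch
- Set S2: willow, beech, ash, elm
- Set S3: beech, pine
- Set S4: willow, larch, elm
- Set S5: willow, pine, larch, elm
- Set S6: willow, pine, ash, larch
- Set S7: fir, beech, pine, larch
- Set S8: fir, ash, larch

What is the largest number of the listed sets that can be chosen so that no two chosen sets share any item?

2

S3, S8 are pairwise disjoint (S3={beech,pine}; S8={fir,ash,larch}).
Every remaining set overlaps one of these, and no 3 of the listed sets are pairwise disjoint, so 2 is the maximum.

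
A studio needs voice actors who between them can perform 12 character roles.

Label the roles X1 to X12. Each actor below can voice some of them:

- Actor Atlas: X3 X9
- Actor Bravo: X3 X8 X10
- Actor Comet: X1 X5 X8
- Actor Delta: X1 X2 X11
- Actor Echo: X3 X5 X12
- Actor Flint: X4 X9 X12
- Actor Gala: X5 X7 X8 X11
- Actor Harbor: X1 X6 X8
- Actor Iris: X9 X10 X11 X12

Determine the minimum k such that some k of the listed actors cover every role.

Take {Bravo, Delta, Flint, Gala, Harbor}. Their union is {X1, X2, X3, X4, X5, X6, X7, X8, X9, X10, X11, X12}, which is all 12 roles.
No 4 of the 9 actors cover everything (all 126 combinations miss at least one role), so 5 is optimal.

5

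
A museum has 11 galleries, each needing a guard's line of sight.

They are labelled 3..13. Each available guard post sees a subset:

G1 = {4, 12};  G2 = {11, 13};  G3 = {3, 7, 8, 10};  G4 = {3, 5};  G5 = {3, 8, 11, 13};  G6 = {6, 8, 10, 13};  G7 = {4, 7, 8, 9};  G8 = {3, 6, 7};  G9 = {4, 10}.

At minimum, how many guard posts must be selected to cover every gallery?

5

G1 and G2 and G4 and G6 and G7 together: G1 ∪ G2 ∪ G4 ∪ G6 ∪ G7 = {3, 4, 5, 6, 7, 8, 9, 10, 11, 12, 13} — every gallery is covered.
No 4 of the 9 guard posts cover everything (all 126 combinations miss at least one gallery), so 5 is optimal.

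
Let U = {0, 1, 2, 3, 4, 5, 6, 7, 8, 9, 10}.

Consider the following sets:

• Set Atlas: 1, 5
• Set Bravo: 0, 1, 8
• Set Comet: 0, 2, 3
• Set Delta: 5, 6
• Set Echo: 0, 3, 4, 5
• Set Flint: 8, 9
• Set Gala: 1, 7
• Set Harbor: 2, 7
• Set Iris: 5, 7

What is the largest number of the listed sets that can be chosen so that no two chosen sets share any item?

Comet, Delta, Flint, Gala are pairwise disjoint (Comet={0,2,3}; Delta={5,6}; Flint={8,9}; Gala={1,7}).
Every remaining set overlaps one of these, and no 5 of the listed sets are pairwise disjoint, so 4 is the maximum.

4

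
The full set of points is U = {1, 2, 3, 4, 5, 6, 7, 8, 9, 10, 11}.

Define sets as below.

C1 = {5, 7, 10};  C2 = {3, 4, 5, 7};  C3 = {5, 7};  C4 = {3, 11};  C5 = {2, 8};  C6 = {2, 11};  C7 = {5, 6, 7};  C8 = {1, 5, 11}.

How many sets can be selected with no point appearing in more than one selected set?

3

C1, C4, C5 are pairwise disjoint (C1={5,7,10}; C4={3,11}; C5={2,8}).
Every remaining set overlaps one of these, and no 4 of the listed sets are pairwise disjoint, so 3 is the maximum.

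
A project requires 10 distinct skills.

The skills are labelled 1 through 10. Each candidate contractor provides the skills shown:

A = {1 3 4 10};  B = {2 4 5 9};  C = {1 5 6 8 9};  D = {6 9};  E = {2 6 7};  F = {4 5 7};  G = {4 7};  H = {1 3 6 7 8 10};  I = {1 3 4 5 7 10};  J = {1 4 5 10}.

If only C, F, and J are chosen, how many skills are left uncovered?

2

Union of C, F, J = {1, 4, 5, 6, 7, 8, 9, 10}.
Not covered: 2, 3 — 2 skills.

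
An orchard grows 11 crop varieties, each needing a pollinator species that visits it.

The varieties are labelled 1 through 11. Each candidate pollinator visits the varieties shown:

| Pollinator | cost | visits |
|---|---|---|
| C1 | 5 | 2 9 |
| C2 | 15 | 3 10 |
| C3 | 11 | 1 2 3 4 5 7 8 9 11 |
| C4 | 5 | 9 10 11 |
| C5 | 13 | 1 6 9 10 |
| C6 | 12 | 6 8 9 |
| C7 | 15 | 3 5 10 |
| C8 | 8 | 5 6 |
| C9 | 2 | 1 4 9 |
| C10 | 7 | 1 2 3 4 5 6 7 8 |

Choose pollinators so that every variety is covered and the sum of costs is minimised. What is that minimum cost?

C4, C10 together cover every variety (C4 ∪ C10 = {1, 2, 3, 4, 5, 6, 7, 8, 9, 10, 11}); total cost 5 + 7 = 12.
The greedy pick C9, C10, C4 costs 14; no covering selection beats 12.

12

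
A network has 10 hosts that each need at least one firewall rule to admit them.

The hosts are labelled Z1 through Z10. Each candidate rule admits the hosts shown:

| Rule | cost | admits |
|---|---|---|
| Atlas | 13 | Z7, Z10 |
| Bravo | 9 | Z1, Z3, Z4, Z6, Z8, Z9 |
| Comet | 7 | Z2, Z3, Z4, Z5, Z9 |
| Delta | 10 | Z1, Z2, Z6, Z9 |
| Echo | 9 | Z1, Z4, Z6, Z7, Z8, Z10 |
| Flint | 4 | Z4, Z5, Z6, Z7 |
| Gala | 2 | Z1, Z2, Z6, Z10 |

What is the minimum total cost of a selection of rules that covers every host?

Bravo, Flint, Gala together cover every host (Bravo ∪ Flint ∪ Gala = {Z1, Z2, Z3, Z4, Z5, Z6, Z7, Z8, Z9, Z10}); total cost 9 + 4 + 2 = 15.
No covering selection has total cost below 15.

15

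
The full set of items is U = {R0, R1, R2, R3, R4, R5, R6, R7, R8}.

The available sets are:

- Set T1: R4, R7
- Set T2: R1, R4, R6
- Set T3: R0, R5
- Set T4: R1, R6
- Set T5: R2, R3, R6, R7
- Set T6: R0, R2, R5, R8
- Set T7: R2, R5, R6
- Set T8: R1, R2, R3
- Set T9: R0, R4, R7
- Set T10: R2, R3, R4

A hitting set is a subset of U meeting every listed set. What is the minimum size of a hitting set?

4

Take H = {R0, R2, R6, R7}. Each listed set contains at least one of these, so H is a hitting set of size 4.
No choice of 3 items meets every set, so 4 is the minimum.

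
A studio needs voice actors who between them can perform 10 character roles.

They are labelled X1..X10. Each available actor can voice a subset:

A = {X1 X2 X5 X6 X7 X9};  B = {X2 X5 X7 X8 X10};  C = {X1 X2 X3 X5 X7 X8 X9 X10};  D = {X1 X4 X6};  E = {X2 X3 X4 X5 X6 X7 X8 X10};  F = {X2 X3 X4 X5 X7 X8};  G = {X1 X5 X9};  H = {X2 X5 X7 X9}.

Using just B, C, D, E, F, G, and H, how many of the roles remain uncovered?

0

Union of B, C, D, E, F, G, H = {X1, X2, X3, X4, X5, X6, X7, X8, X9, X10} — that's every role, so 0 are uncovered.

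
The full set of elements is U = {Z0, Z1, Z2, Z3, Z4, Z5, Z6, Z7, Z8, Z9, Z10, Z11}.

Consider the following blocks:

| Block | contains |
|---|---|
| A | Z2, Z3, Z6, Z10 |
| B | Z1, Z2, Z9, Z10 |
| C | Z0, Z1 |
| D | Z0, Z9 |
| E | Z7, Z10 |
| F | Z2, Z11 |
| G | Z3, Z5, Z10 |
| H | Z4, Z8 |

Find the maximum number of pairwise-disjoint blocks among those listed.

D, F, G, H are pairwise disjoint (D={Z0,Z9}; F={Z2,Z11}; G={Z3,Z5,Z10}; H={Z4,Z8}).
Every remaining block overlaps one of these, and no 5 of the listed blocks are pairwise disjoint, so 4 is the maximum.

4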